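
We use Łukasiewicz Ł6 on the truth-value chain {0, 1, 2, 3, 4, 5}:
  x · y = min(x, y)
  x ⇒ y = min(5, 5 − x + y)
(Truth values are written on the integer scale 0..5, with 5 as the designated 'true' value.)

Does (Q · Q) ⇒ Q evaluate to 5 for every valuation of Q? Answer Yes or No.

Q = 0 ↦ 5
Q = 1 ↦ 5
Q = 2 ↦ 5
Q = 3 ↦ 5
Q = 4 ↦ 5
Q = 5 ↦ 5
Every assignment gives a value ≥ 5.

Yes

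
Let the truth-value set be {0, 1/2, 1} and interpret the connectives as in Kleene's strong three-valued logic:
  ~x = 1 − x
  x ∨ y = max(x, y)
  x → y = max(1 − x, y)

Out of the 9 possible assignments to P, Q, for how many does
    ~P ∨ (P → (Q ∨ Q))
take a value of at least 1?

5

P = 0, Q = 0 ↦ 1  ≥
P = 0, Q = 1/2 ↦ 1  ≥
P = 0, Q = 1 ↦ 1  ≥
P = 1/2, Q = 0 ↦ 1/2  <
P = 1/2, Q = 1/2 ↦ 1/2  <
P = 1/2, Q = 1 ↦ 1  ≥
P = 1, Q = 0 ↦ 0  <
P = 1, Q = 1/2 ↦ 1/2  <
P = 1, Q = 1 ↦ 1  ≥
So 5 of the 9 assignments meet the threshold.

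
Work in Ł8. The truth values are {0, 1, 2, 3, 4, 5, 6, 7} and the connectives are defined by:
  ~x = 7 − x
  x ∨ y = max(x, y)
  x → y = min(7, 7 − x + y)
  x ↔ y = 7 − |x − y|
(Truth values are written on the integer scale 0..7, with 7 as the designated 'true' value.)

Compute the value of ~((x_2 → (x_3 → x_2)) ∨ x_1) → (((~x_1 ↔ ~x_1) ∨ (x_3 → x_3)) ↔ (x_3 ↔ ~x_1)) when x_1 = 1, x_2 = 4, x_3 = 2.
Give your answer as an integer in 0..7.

x_3 → x_2 = 2 → 4 = 7
x_2 → (x_3 → x_2) = 4 → 7 = 7
(x_2 → (x_3 → x_2)) ∨ x_1 = 7 ∨ 1 = 7
~((x_2 → (x_3 → x_2)) ∨ x_1) = ~7 = 0
~x_1 = ~1 = 6
~x_1 = ~1 = 6
~x_1 ↔ ~x_1 = 6 ↔ 6 = 7
x_3 → x_3 = 2 → 2 = 7
(~x_1 ↔ ~x_1) ∨ (x_3 → x_3) = 7 ∨ 7 = 7
~x_1 = ~1 = 6
x_3 ↔ ~x_1 = 2 ↔ 6 = 3
((~x_1 ↔ ~x_1) ∨ (x_3 → x_3)) ↔ (x_3 ↔ ~x_1) = 7 ↔ 3 = 3
~((x_2 → (x_3 → x_2)) ∨ x_1) → (((~x_1 ↔ ~x_1) ∨ (x_3 → x_3)) ↔ (x_3 ↔ ~x_1)) = 0 → 3 = 7

7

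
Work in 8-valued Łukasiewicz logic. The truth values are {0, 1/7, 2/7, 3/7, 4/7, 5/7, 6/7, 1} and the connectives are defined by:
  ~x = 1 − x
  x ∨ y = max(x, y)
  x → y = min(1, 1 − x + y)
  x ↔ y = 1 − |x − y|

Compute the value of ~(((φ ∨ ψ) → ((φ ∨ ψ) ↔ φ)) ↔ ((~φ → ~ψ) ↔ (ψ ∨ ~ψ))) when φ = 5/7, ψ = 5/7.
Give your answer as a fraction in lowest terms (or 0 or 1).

2/7

φ ∨ ψ = 5/7 ∨ 5/7 = 5/7
φ ∨ ψ = 5/7 ∨ 5/7 = 5/7
(φ ∨ ψ) ↔ φ = 5/7 ↔ 5/7 = 1
(φ ∨ ψ) → ((φ ∨ ψ) ↔ φ) = 5/7 → 1 = 1
~φ = ~5/7 = 2/7
~ψ = ~5/7 = 2/7
~φ → ~ψ = 2/7 → 2/7 = 1
~ψ = ~5/7 = 2/7
ψ ∨ ~ψ = 5/7 ∨ 2/7 = 5/7
(~φ → ~ψ) ↔ (ψ ∨ ~ψ) = 1 ↔ 5/7 = 5/7
((φ ∨ ψ) → ((φ ∨ ψ) ↔ φ)) ↔ ((~φ → ~ψ) ↔ (ψ ∨ ~ψ)) = 1 ↔ 5/7 = 5/7
~(((φ ∨ ψ) → ((φ ∨ ψ) ↔ φ)) ↔ ((~φ → ~ψ) ↔ (ψ ∨ ~ψ))) = ~5/7 = 2/7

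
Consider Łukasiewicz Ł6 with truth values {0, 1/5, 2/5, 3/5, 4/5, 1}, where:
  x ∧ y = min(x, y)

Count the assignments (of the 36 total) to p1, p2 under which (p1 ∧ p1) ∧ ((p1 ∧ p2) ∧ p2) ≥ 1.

value 1: 1 assignment (counts)
value 4/5: 3 assignments
value 3/5: 5 assignments
value 2/5: 7 assignments
value 1/5: 9 assignments
value 0: 11 assignments
So 1 of the 36 assignments meets the threshold.

1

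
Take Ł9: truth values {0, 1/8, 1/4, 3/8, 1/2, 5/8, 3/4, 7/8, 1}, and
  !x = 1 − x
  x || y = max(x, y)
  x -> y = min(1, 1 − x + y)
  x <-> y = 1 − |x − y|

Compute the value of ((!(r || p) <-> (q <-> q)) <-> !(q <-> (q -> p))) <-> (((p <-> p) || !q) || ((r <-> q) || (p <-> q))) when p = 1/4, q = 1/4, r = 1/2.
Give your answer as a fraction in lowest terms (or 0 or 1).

3/4

r || p = 1/2 || 1/4 = 1/2
!(r || p) = !1/2 = 1/2
q <-> q = 1/4 <-> 1/4 = 1
!(r || p) <-> (q <-> q) = 1/2 <-> 1 = 1/2
q -> p = 1/4 -> 1/4 = 1
q <-> (q -> p) = 1/4 <-> 1 = 1/4
!(q <-> (q -> p)) = !1/4 = 3/4
(!(r || p) <-> (q <-> q)) <-> !(q <-> (q -> p)) = 1/2 <-> 3/4 = 3/4
p <-> p = 1/4 <-> 1/4 = 1
!q = !1/4 = 3/4
(p <-> p) || !q = 1 || 3/4 = 1
r <-> q = 1/2 <-> 1/4 = 3/4
p <-> q = 1/4 <-> 1/4 = 1
(r <-> q) || (p <-> q) = 3/4 || 1 = 1
((p <-> p) || !q) || ((r <-> q) || (p <-> q)) = 1 || 1 = 1
((!(r || p) <-> (q <-> q)) <-> !(q <-> (q -> p))) <-> (((p <-> p) || !q) || ((r <-> q) || (p <-> q))) = 3/4 <-> 1 = 3/4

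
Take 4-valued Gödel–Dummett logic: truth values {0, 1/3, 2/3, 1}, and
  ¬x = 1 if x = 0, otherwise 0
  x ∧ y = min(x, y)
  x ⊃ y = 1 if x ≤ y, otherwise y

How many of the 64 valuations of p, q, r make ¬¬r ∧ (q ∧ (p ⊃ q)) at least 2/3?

value 1: 12 assignments (counts)
value 2/3: 12 assignments (counts)
value 1/3: 12 assignments
value 0: 28 assignments
So 24 of the 64 assignments meet the threshold.

24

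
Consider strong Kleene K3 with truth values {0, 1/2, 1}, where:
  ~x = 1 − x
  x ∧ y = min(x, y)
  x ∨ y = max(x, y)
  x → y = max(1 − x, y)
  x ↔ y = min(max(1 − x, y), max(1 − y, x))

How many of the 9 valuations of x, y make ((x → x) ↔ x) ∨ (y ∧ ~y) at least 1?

x = 0, y = 0 ↦ 0  <
x = 0, y = 1/2 ↦ 1/2  <
x = 0, y = 1 ↦ 0  <
x = 1/2, y = 0 ↦ 1/2  <
x = 1/2, y = 1/2 ↦ 1/2  <
x = 1/2, y = 1 ↦ 1/2  <
x = 1, y = 0 ↦ 1  ≥
x = 1, y = 1/2 ↦ 1  ≥
x = 1, y = 1 ↦ 1  ≥
So 3 of the 9 assignments meet the threshold.

3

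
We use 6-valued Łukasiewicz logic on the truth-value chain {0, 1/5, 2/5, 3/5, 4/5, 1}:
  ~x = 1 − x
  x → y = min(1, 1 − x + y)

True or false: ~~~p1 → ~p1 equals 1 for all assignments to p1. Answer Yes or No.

p1 = 0 ↦ 1
p1 = 1/5 ↦ 1
p1 = 2/5 ↦ 1
p1 = 3/5 ↦ 1
p1 = 4/5 ↦ 1
p1 = 1 ↦ 1
Every assignment gives a value ≥ 1.

Yes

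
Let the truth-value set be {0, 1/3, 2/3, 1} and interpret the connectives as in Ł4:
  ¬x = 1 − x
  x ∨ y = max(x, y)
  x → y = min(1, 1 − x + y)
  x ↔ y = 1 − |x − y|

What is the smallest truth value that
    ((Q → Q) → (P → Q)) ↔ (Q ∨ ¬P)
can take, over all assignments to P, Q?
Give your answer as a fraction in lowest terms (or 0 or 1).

2/3

Take P = 1/3, Q = 1/3:
Q → Q = 1/3 → 1/3 = 1
P → Q = 1/3 → 1/3 = 1
(Q → Q) → (P → Q) = 1 → 1 = 1
¬P = ¬1/3 = 2/3
Q ∨ ¬P = 1/3 ∨ 2/3 = 2/3
((Q → Q) → (P → Q)) ↔ (Q ∨ ¬P) = 1 ↔ 2/3 = 2/3
No assignment yields a value below 2/3, so this is the minimum.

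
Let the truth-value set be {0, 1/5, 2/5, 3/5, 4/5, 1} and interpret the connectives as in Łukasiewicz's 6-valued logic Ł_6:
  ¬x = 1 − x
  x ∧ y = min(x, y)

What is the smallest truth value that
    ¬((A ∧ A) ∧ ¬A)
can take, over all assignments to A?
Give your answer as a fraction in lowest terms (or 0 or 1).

Take A = 2/5:
A ∧ A = 2/5 ∧ 2/5 = 2/5
¬A = ¬2/5 = 3/5
(A ∧ A) ∧ ¬A = 2/5 ∧ 3/5 = 2/5
¬((A ∧ A) ∧ ¬A) = ¬2/5 = 3/5
No assignment yields a value below 3/5, so this is the minimum.

3/5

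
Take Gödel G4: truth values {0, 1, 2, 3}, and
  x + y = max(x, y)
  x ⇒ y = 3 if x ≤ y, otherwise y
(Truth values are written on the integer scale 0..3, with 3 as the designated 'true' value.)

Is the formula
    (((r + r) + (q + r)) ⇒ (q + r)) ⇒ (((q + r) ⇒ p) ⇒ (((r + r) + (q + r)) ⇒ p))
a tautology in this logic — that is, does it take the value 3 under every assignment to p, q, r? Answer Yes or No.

Yes

At p = 1, q = 1, r = 3, for instance:
r + r = 3 + 3 = 3
q + r = 1 + 3 = 3
(r + r) + (q + r) = 3 + 3 = 3
q + r = 1 + 3 = 3
((r + r) + (q + r)) ⇒ (q + r) = 3 ⇒ 3 = 3
(q + r) ⇒ p = 3 ⇒ 1 = 1
((r + r) + (q + r)) ⇒ p = 3 ⇒ 1 = 1
((q + r) ⇒ p) ⇒ (((r + r) + (q + r)) ⇒ p) = 1 ⇒ 1 = 3
(((r + r) + (q + r)) ⇒ (q + r)) ⇒ (((q + r) ⇒ p) ⇒ (((r + r) + (q + r)) ⇒ p)) = 3 ⇒ 3 = 3
and checking the remaining 63 assignments likewise gives ≥ 3 in every case.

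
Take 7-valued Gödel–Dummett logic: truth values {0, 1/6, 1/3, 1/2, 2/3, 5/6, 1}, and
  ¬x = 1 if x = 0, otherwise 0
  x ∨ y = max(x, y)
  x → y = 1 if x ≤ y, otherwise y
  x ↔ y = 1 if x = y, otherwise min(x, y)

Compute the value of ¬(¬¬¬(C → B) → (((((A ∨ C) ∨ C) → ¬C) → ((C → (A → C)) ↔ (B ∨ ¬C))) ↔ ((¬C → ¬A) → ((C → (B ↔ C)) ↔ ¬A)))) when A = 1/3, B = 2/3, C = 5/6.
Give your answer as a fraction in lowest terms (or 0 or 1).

C → B = 5/6 → 2/3 = 2/3
¬(C → B) = ¬2/3 = 0
¬¬(C → B) = ¬0 = 1
¬¬¬(C → B) = ¬1 = 0
A ∨ C = 1/3 ∨ 5/6 = 5/6
(A ∨ C) ∨ C = 5/6 ∨ 5/6 = 5/6
¬C = ¬5/6 = 0
((A ∨ C) ∨ C) → ¬C = 5/6 → 0 = 0
A → C = 1/3 → 5/6 = 1
C → (A → C) = 5/6 → 1 = 1
¬C = ¬5/6 = 0
B ∨ ¬C = 2/3 ∨ 0 = 2/3
(C → (A → C)) ↔ (B ∨ ¬C) = 1 ↔ 2/3 = 2/3
(((A ∨ C) ∨ C) → ¬C) → ((C → (A → C)) ↔ (B ∨ ¬C)) = 0 → 2/3 = 1
¬C = ¬5/6 = 0
¬A = ¬1/3 = 0
¬C → ¬A = 0 → 0 = 1
B ↔ C = 2/3 ↔ 5/6 = 2/3
C → (B ↔ C) = 5/6 → 2/3 = 2/3
¬A = ¬1/3 = 0
(C → (B ↔ C)) ↔ ¬A = 2/3 ↔ 0 = 0
(¬C → ¬A) → ((C → (B ↔ C)) ↔ ¬A) = 1 → 0 = 0
((((A ∨ C) ∨ C) → ¬C) → ((C → (A → C)) ↔ (B ∨ ¬C))) ↔ ((¬C → ¬A) → ((C → (B ↔ C)) ↔ ¬A)) = 1 ↔ 0 = 0
¬¬¬(C → B) → (((((A ∨ C) ∨ C) → ¬C) → ((C → (A → C)) ↔ (B ∨ ¬C))) ↔ ((¬C → ¬A) → ((C → (B ↔ C)) ↔ ¬A))) = 0 → 0 = 1
¬(¬¬¬(C → B) → (((((A ∨ C) ∨ C) → ¬C) → ((C → (A → C)) ↔ (B ∨ ¬C))) ↔ ((¬C → ¬A) → ((C → (B ↔ C)) ↔ ¬A)))) = ¬1 = 0

0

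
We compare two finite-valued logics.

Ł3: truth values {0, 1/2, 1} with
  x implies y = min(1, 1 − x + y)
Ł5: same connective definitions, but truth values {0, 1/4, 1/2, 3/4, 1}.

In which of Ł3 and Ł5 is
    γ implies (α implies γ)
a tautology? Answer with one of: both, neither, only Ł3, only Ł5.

both

In Ł3: every assignment gives 1 — tautology.
In Ł5: every assignment gives 1 — tautology.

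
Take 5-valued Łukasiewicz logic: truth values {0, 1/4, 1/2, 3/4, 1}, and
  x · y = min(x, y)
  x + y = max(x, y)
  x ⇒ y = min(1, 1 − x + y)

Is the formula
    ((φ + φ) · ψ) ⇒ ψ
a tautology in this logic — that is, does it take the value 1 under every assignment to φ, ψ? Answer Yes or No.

At φ = 1, ψ = 1/2, for instance:
φ + φ = 1 + 1 = 1
(φ + φ) · ψ = 1 · 1/2 = 1/2
((φ + φ) · ψ) ⇒ ψ = 1/2 ⇒ 1/2 = 1
and checking the remaining 24 assignments likewise gives ≥ 1 in every case.

Yes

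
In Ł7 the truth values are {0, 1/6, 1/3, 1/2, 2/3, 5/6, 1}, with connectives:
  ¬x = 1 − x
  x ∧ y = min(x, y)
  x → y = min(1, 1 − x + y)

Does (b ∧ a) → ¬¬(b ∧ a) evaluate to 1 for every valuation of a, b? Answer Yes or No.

Yes

At a = 1/3, b = 1/2, for instance:
b ∧ a = 1/2 ∧ 1/3 = 1/3
¬(b ∧ a) = ¬1/3 = 2/3
¬¬(b ∧ a) = ¬2/3 = 1/3
(b ∧ a) → ¬¬(b ∧ a) = 1/3 → 1/3 = 1
and checking the remaining 48 assignments likewise gives ≥ 1 in every case.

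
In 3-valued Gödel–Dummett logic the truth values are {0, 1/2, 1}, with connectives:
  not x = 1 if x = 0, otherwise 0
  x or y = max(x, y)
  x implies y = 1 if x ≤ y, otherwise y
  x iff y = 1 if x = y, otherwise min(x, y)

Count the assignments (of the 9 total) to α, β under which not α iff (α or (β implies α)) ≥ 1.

1

α = 0, β = 0 ↦ 1  ≥
α = 0, β = 1/2 ↦ 0  <
α = 0, β = 1 ↦ 0  <
α = 1/2, β = 0 ↦ 0  <
α = 1/2, β = 1/2 ↦ 0  <
α = 1/2, β = 1 ↦ 0  <
α = 1, β = 0 ↦ 0  <
α = 1, β = 1/2 ↦ 0  <
α = 1, β = 1 ↦ 0  <
So 1 of the 9 assignments meets the threshold.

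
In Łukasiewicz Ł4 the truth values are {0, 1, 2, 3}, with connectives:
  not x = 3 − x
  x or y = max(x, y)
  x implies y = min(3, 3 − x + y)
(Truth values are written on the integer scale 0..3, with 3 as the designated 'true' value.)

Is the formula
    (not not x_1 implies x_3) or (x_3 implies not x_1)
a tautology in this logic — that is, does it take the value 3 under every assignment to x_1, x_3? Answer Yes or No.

No

Counterexample: take x_1 = 3, x_3 = 1.
not x_1 = not 3 = 0
not not x_1 = not 0 = 3
not not x_1 implies x_3 = 3 implies 1 = 1
not x_1 = not 3 = 0
x_3 implies not x_1 = 1 implies 0 = 2
(not not x_1 implies x_3) or (x_3 implies not x_1) = 1 or 2 = 2
This gives 2 ≠ 3.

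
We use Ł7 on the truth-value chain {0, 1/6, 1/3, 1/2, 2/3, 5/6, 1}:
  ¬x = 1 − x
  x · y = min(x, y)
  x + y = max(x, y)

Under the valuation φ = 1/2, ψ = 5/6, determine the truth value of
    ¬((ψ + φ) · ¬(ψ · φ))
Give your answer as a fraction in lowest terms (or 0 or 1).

1/2

ψ + φ = 5/6 + 1/2 = 5/6
ψ · φ = 5/6 · 1/2 = 1/2
¬(ψ · φ) = ¬1/2 = 1/2
(ψ + φ) · ¬(ψ · φ) = 5/6 · 1/2 = 1/2
¬((ψ + φ) · ¬(ψ · φ)) = ¬1/2 = 1/2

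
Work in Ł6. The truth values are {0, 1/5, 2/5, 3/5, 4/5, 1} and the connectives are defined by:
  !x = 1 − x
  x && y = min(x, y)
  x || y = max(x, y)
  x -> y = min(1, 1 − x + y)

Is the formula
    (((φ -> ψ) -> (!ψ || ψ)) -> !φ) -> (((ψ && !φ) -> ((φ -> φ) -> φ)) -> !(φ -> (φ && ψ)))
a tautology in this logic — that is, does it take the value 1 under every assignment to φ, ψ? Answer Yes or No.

No

Counterexample: take φ = 0, ψ = 0.
φ -> ψ = 0 -> 0 = 1
!ψ = !0 = 1
!ψ || ψ = 1 || 0 = 1
(φ -> ψ) -> (!ψ || ψ) = 1 -> 1 = 1
!φ = !0 = 1
((φ -> ψ) -> (!ψ || ψ)) -> !φ = 1 -> 1 = 1
!φ = !0 = 1
ψ && !φ = 0 && 1 = 0
φ -> φ = 0 -> 0 = 1
(φ -> φ) -> φ = 1 -> 0 = 0
(ψ && !φ) -> ((φ -> φ) -> φ) = 0 -> 0 = 1
φ && ψ = 0 && 0 = 0
φ -> (φ && ψ) = 0 -> 0 = 1
!(φ -> (φ && ψ)) = !1 = 0
((ψ && !φ) -> ((φ -> φ) -> φ)) -> !(φ -> (φ && ψ)) = 1 -> 0 = 0
(((φ -> ψ) -> (!ψ || ψ)) -> !φ) -> (((ψ && !φ) -> ((φ -> φ) -> φ)) -> !(φ -> (φ && ψ))) = 1 -> 0 = 0
This gives 0 ≠ 1.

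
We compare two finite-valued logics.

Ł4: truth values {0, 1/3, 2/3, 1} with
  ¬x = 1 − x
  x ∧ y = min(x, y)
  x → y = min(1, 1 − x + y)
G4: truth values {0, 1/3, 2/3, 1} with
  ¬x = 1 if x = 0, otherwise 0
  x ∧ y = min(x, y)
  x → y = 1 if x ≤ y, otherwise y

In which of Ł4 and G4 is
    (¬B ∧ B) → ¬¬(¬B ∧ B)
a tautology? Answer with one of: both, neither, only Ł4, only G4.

In Ł4: every assignment gives 1 — tautology.
In G4: every assignment gives 1 — tautology.

both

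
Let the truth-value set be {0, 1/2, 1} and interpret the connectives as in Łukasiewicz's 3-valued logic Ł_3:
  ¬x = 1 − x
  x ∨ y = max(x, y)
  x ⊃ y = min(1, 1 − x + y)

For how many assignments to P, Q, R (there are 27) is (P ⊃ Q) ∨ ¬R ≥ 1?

21

value 1: 21 assignments (counts)
value 1/2: 5 assignments
value 0: 1 assignment
So 21 of the 27 assignments meet the threshold.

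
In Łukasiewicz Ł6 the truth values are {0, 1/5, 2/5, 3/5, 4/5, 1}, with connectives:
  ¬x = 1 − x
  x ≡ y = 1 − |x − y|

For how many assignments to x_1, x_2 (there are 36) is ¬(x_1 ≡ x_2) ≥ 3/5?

value 1: 2 assignments (counts)
value 4/5: 4 assignments (counts)
value 3/5: 6 assignments (counts)
value 2/5: 8 assignments
value 1/5: 10 assignments
value 0: 6 assignments
So 12 of the 36 assignments meet the threshold.

12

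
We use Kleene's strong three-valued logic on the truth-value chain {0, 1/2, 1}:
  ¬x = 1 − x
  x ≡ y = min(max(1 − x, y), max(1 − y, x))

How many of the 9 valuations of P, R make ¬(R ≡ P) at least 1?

P = 0, R = 0 ↦ 0  <
P = 0, R = 1/2 ↦ 1/2  <
P = 0, R = 1 ↦ 1  ≥
P = 1/2, R = 0 ↦ 1/2  <
P = 1/2, R = 1/2 ↦ 1/2  <
P = 1/2, R = 1 ↦ 1/2  <
P = 1, R = 0 ↦ 1  ≥
P = 1, R = 1/2 ↦ 1/2  <
P = 1, R = 1 ↦ 0  <
So 2 of the 9 assignments meet the threshold.

2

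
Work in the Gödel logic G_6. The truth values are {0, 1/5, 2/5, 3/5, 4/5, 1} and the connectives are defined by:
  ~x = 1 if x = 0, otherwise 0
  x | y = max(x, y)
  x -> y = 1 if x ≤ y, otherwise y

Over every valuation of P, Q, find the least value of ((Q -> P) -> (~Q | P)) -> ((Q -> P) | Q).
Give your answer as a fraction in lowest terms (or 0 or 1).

Take P = 0, Q = 1/5:
Q -> P = 1/5 -> 0 = 0
~Q = ~1/5 = 0
~Q | P = 0 | 0 = 0
(Q -> P) -> (~Q | P) = 0 -> 0 = 1
Q -> P = 1/5 -> 0 = 0
(Q -> P) | Q = 0 | 1/5 = 1/5
((Q -> P) -> (~Q | P)) -> ((Q -> P) | Q) = 1 -> 1/5 = 1/5
No assignment yields a value below 1/5, so this is the minimum.

1/5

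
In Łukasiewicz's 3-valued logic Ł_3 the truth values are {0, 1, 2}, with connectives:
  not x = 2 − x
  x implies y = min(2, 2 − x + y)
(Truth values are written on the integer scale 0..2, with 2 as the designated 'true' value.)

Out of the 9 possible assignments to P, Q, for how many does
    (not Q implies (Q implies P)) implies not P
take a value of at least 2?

3

P = 0, Q = 0 ↦ 2  ≥
P = 0, Q = 1 ↦ 2  ≥
P = 0, Q = 2 ↦ 2  ≥
P = 1, Q = 0 ↦ 1  <
P = 1, Q = 1 ↦ 1  <
P = 1, Q = 2 ↦ 1  <
P = 2, Q = 0 ↦ 0  <
P = 2, Q = 1 ↦ 0  <
P = 2, Q = 2 ↦ 0  <
So 3 of the 9 assignments meet the threshold.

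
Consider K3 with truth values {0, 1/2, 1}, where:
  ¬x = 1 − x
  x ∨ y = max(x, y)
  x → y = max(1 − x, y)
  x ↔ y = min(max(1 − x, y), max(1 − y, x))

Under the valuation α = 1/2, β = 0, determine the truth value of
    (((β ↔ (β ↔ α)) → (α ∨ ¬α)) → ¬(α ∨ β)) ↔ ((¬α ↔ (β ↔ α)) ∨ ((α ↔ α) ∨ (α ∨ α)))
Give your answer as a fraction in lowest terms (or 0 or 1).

1/2

β ↔ α = 0 ↔ 1/2 = 1/2
β ↔ (β ↔ α) = 0 ↔ 1/2 = 1/2
¬α = ¬1/2 = 1/2
α ∨ ¬α = 1/2 ∨ 1/2 = 1/2
(β ↔ (β ↔ α)) → (α ∨ ¬α) = 1/2 → 1/2 = 1/2
α ∨ β = 1/2 ∨ 0 = 1/2
¬(α ∨ β) = ¬1/2 = 1/2
((β ↔ (β ↔ α)) → (α ∨ ¬α)) → ¬(α ∨ β) = 1/2 → 1/2 = 1/2
¬α = ¬1/2 = 1/2
β ↔ α = 0 ↔ 1/2 = 1/2
¬α ↔ (β ↔ α) = 1/2 ↔ 1/2 = 1/2
α ↔ α = 1/2 ↔ 1/2 = 1/2
α ∨ α = 1/2 ∨ 1/2 = 1/2
(α ↔ α) ∨ (α ∨ α) = 1/2 ∨ 1/2 = 1/2
(¬α ↔ (β ↔ α)) ∨ ((α ↔ α) ∨ (α ∨ α)) = 1/2 ∨ 1/2 = 1/2
(((β ↔ (β ↔ α)) → (α ∨ ¬α)) → ¬(α ∨ β)) ↔ ((¬α ↔ (β ↔ α)) ∨ ((α ↔ α) ∨ (α ∨ α))) = 1/2 ↔ 1/2 = 1/2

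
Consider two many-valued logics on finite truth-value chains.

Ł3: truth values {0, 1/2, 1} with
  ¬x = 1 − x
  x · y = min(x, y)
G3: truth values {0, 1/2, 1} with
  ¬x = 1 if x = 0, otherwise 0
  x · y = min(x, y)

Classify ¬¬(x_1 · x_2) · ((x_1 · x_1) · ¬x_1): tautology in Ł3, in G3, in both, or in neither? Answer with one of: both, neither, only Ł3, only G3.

neither

In Ł3: at x_1 = 0, x_2 = 0 the value is 0 — not a tautology.
In G3: at x_1 = 0, x_2 = 0 the value is 0 — not a tautology.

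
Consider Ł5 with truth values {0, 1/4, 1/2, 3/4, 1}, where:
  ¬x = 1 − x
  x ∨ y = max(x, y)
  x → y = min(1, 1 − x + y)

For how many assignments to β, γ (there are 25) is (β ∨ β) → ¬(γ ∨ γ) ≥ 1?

15

value 1: 15 assignments (counts)
value 3/4: 4 assignments
value 1/2: 3 assignments
value 1/4: 2 assignments
value 0: 1 assignment
So 15 of the 25 assignments meet the threshold.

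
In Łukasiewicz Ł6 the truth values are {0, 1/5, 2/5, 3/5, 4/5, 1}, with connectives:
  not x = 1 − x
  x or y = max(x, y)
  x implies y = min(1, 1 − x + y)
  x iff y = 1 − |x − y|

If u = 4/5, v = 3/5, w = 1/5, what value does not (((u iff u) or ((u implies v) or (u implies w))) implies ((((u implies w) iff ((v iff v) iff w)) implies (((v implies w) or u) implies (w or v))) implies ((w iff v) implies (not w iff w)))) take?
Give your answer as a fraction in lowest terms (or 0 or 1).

1/5

u iff u = 4/5 iff 4/5 = 1
u implies v = 4/5 implies 3/5 = 4/5
u implies w = 4/5 implies 1/5 = 2/5
(u implies v) or (u implies w) = 4/5 or 2/5 = 4/5
(u iff u) or ((u implies v) or (u implies w)) = 1 or 4/5 = 1
u implies w = 4/5 implies 1/5 = 2/5
v iff v = 3/5 iff 3/5 = 1
(v iff v) iff w = 1 iff 1/5 = 1/5
(u implies w) iff ((v iff v) iff w) = 2/5 iff 1/5 = 4/5
v implies w = 3/5 implies 1/5 = 3/5
(v implies w) or u = 3/5 or 4/5 = 4/5
w or v = 1/5 or 3/5 = 3/5
((v implies w) or u) implies (w or v) = 4/5 implies 3/5 = 4/5
((u implies w) iff ((v iff v) iff w)) implies (((v implies w) or u) implies (w or v)) = 4/5 implies 4/5 = 1
w iff v = 1/5 iff 3/5 = 3/5
not w = not 1/5 = 4/5
not w iff w = 4/5 iff 1/5 = 2/5
(w iff v) implies (not w iff w) = 3/5 implies 2/5 = 4/5
(((u implies w) iff ((v iff v) iff w)) implies (((v implies w) or u) implies (w or v))) implies ((w iff v) implies (not w iff w)) = 1 implies 4/5 = 4/5
((u iff u) or ((u implies v) or (u implies w))) implies ((((u implies w) iff ((v iff v) iff w)) implies (((v implies w) or u) implies (w or v))) implies ((w iff v) implies (not w iff w))) = 1 implies 4/5 = 4/5
not (((u iff u) or ((u implies v) or (u implies w))) implies ((((u implies w) iff ((v iff v) iff w)) implies (((v implies w) or u) implies (w or v))) implies ((w iff v) implies (not w iff w)))) = not 4/5 = 1/5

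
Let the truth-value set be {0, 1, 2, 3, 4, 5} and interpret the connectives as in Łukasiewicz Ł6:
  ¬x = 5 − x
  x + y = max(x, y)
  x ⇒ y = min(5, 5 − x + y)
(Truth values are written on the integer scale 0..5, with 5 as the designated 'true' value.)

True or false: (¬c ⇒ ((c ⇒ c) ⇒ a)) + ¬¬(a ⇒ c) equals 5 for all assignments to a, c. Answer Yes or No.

No

Counterexample: take a = 1, c = 0.
¬c = ¬0 = 5
c ⇒ c = 0 ⇒ 0 = 5
(c ⇒ c) ⇒ a = 5 ⇒ 1 = 1
¬c ⇒ ((c ⇒ c) ⇒ a) = 5 ⇒ 1 = 1
a ⇒ c = 1 ⇒ 0 = 4
¬(a ⇒ c) = ¬4 = 1
¬¬(a ⇒ c) = ¬1 = 4
(¬c ⇒ ((c ⇒ c) ⇒ a)) + ¬¬(a ⇒ c) = 1 + 4 = 4
This gives 4 ≠ 5.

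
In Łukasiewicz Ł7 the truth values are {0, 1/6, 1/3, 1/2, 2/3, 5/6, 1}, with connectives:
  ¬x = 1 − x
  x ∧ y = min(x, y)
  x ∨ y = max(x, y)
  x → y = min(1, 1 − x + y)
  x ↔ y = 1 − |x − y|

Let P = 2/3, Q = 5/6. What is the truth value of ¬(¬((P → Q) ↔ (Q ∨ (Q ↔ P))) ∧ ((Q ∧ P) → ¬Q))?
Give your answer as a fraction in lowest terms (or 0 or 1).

5/6

P → Q = 2/3 → 5/6 = 1
Q ↔ P = 5/6 ↔ 2/3 = 5/6
Q ∨ (Q ↔ P) = 5/6 ∨ 5/6 = 5/6
(P → Q) ↔ (Q ∨ (Q ↔ P)) = 1 ↔ 5/6 = 5/6
¬((P → Q) ↔ (Q ∨ (Q ↔ P))) = ¬5/6 = 1/6
Q ∧ P = 5/6 ∧ 2/3 = 2/3
¬Q = ¬5/6 = 1/6
(Q ∧ P) → ¬Q = 2/3 → 1/6 = 1/2
¬((P → Q) ↔ (Q ∨ (Q ↔ P))) ∧ ((Q ∧ P) → ¬Q) = 1/6 ∧ 1/2 = 1/6
¬(¬((P → Q) ↔ (Q ∨ (Q ↔ P))) ∧ ((Q ∧ P) → ¬Q)) = ¬1/6 = 5/6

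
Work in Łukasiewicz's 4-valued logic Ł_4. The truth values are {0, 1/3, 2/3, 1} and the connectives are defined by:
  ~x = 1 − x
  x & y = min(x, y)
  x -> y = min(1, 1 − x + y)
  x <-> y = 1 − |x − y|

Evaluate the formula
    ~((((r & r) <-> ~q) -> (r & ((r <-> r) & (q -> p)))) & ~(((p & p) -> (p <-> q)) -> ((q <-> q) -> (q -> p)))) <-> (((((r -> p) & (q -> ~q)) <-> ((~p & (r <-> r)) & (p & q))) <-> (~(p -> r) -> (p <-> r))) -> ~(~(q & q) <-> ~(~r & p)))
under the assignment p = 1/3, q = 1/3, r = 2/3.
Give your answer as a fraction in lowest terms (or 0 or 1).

r & r = 2/3 & 2/3 = 2/3
~q = ~1/3 = 2/3
(r & r) <-> ~q = 2/3 <-> 2/3 = 1
r <-> r = 2/3 <-> 2/3 = 1
q -> p = 1/3 -> 1/3 = 1
(r <-> r) & (q -> p) = 1 & 1 = 1
r & ((r <-> r) & (q -> p)) = 2/3 & 1 = 2/3
((r & r) <-> ~q) -> (r & ((r <-> r) & (q -> p))) = 1 -> 2/3 = 2/3
p & p = 1/3 & 1/3 = 1/3
p <-> q = 1/3 <-> 1/3 = 1
(p & p) -> (p <-> q) = 1/3 -> 1 = 1
q <-> q = 1/3 <-> 1/3 = 1
q -> p = 1/3 -> 1/3 = 1
(q <-> q) -> (q -> p) = 1 -> 1 = 1
((p & p) -> (p <-> q)) -> ((q <-> q) -> (q -> p)) = 1 -> 1 = 1
~(((p & p) -> (p <-> q)) -> ((q <-> q) -> (q -> p))) = ~1 = 0
(((r & r) <-> ~q) -> (r & ((r <-> r) & (q -> p)))) & ~(((p & p) -> (p <-> q)) -> ((q <-> q) -> (q -> p))) = 2/3 & 0 = 0
~((((r & r) <-> ~q) -> (r & ((r <-> r) & (q -> p)))) & ~(((p & p) -> (p <-> q)) -> ((q <-> q) -> (q -> p)))) = ~0 = 1
r -> p = 2/3 -> 1/3 = 2/3
~q = ~1/3 = 2/3
q -> ~q = 1/3 -> 2/3 = 1
(r -> p) & (q -> ~q) = 2/3 & 1 = 2/3
~p = ~1/3 = 2/3
r <-> r = 2/3 <-> 2/3 = 1
~p & (r <-> r) = 2/3 & 1 = 2/3
p & q = 1/3 & 1/3 = 1/3
(~p & (r <-> r)) & (p & q) = 2/3 & 1/3 = 1/3
((r -> p) & (q -> ~q)) <-> ((~p & (r <-> r)) & (p & q)) = 2/3 <-> 1/3 = 2/3
p -> r = 1/3 -> 2/3 = 1
~(p -> r) = ~1 = 0
p <-> r = 1/3 <-> 2/3 = 2/3
~(p -> r) -> (p <-> r) = 0 -> 2/3 = 1
(((r -> p) & (q -> ~q)) <-> ((~p & (r <-> r)) & (p & q))) <-> (~(p -> r) -> (p <-> r)) = 2/3 <-> 1 = 2/3
q & q = 1/3 & 1/3 = 1/3
~(q & q) = ~1/3 = 2/3
~r = ~2/3 = 1/3
~r & p = 1/3 & 1/3 = 1/3
~(~r & p) = ~1/3 = 2/3
~(q & q) <-> ~(~r & p) = 2/3 <-> 2/3 = 1
~(~(q & q) <-> ~(~r & p)) = ~1 = 0
((((r -> p) & (q -> ~q)) <-> ((~p & (r <-> r)) & (p & q))) <-> (~(p -> r) -> (p <-> r))) -> ~(~(q & q) <-> ~(~r & p)) = 2/3 -> 0 = 1/3
~((((r & r) <-> ~q) -> (r & ((r <-> r) & (q -> p)))) & ~(((p & p) -> (p <-> q)) -> ((q <-> q) -> (q -> p)))) <-> (((((r -> p) & (q -> ~q)) <-> ((~p & (r <-> r)) & (p & q))) <-> (~(p -> r) -> (p <-> r))) -> ~(~(q & q) <-> ~(~r & p))) = 1 <-> 1/3 = 1/3

1/3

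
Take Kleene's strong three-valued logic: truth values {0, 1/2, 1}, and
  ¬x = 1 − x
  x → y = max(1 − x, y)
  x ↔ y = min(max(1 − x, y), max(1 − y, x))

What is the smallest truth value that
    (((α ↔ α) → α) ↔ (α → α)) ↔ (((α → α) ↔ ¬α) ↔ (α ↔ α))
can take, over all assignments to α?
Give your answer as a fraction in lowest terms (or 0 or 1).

0

Take α = 0:
α ↔ α = 0 ↔ 0 = 1
(α ↔ α) → α = 1 → 0 = 0
α → α = 0 → 0 = 1
((α ↔ α) → α) ↔ (α → α) = 0 ↔ 1 = 0
α → α = 0 → 0 = 1
¬α = ¬0 = 1
(α → α) ↔ ¬α = 1 ↔ 1 = 1
α ↔ α = 0 ↔ 0 = 1
((α → α) ↔ ¬α) ↔ (α ↔ α) = 1 ↔ 1 = 1
(((α ↔ α) → α) ↔ (α → α)) ↔ (((α → α) ↔ ¬α) ↔ (α ↔ α)) = 0 ↔ 1 = 0
No assignment yields a value below 0, so this is the minimum.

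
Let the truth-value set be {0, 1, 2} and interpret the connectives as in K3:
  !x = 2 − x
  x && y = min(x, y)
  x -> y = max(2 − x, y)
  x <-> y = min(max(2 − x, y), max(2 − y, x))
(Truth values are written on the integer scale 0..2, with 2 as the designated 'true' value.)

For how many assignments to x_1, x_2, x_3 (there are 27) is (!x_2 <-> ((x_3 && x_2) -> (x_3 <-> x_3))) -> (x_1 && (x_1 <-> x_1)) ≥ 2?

value 2: 13 assignments (counts)
value 1: 11 assignments
value 0: 3 assignments
So 13 of the 27 assignments meet the threshold.

13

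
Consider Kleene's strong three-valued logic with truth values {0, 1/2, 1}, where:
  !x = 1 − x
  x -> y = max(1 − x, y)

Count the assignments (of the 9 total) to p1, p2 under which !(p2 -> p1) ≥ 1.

1

p1 = 0, p2 = 0 ↦ 0  <
p1 = 0, p2 = 1/2 ↦ 1/2  <
p1 = 0, p2 = 1 ↦ 1  ≥
p1 = 1/2, p2 = 0 ↦ 0  <
p1 = 1/2, p2 = 1/2 ↦ 1/2  <
p1 = 1/2, p2 = 1 ↦ 1/2  <
p1 = 1, p2 = 0 ↦ 0  <
p1 = 1, p2 = 1/2 ↦ 0  <
p1 = 1, p2 = 1 ↦ 0  <
So 1 of the 9 assignments meets the threshold.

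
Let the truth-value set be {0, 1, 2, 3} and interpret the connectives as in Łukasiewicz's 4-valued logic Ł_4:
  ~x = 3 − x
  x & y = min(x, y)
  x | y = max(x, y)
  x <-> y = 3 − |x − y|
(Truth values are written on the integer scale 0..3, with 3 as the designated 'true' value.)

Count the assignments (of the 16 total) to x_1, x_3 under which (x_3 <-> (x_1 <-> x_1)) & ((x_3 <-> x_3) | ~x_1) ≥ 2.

x_1 = 0, x_3 = 0 ↦ 0  <
x_1 = 0, x_3 = 1 ↦ 1  <
x_1 = 0, x_3 = 2 ↦ 2  ≥
x_1 = 0, x_3 = 3 ↦ 3  ≥
x_1 = 1, x_3 = 0 ↦ 0  <
x_1 = 1, x_3 = 1 ↦ 1  <
x_1 = 1, x_3 = 2 ↦ 2  ≥
x_1 = 1, x_3 = 3 ↦ 3  ≥
x_1 = 2, x_3 = 0 ↦ 0  <
x_1 = 2, x_3 = 1 ↦ 1  <
x_1 = 2, x_3 = 2 ↦ 2  ≥
x_1 = 2, x_3 = 3 ↦ 3  ≥
x_1 = 3, x_3 = 0 ↦ 0  <
x_1 = 3, x_3 = 1 ↦ 1  <
x_1 = 3, x_3 = 2 ↦ 2  ≥
x_1 = 3, x_3 = 3 ↦ 3  ≥
So 8 of the 16 assignments meet the threshold.

8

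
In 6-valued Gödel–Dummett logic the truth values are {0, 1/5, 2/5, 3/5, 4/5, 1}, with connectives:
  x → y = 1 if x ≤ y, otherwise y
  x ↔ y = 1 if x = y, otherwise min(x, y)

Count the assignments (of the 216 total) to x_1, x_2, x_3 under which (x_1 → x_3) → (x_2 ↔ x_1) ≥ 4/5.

value 1: 91 assignments (counts)
value 4/5: 3 assignments (counts)
value 3/5: 10 assignments
value 2/5: 21 assignments
value 1/5: 36 assignments
value 0: 55 assignments
So 94 of the 216 assignments meet the threshold.

94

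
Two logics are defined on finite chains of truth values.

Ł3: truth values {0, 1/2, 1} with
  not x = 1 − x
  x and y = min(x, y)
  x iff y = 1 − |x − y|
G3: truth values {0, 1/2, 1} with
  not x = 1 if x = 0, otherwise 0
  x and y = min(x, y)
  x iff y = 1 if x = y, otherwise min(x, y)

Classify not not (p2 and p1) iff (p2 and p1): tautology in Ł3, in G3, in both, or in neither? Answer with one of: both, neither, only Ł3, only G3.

only Ł3

In Ł3: every assignment gives 1 — tautology.
In G3: at p1 = 1/2, p2 = 1/2 the value is 1/2 — not a tautology.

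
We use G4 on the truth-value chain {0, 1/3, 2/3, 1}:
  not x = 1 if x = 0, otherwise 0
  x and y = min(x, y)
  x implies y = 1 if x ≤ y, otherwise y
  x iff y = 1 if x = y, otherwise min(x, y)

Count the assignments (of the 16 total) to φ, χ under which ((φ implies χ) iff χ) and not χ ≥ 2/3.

3

φ = 0, χ = 0 ↦ 0  <
φ = 0, χ = 1/3 ↦ 0  <
φ = 0, χ = 2/3 ↦ 0  <
φ = 0, χ = 1 ↦ 0  <
φ = 1/3, χ = 0 ↦ 1  ≥
φ = 1/3, χ = 1/3 ↦ 0  <
φ = 1/3, χ = 2/3 ↦ 0  <
φ = 1/3, χ = 1 ↦ 0  <
φ = 2/3, χ = 0 ↦ 1  ≥
φ = 2/3, χ = 1/3 ↦ 0  <
φ = 2/3, χ = 2/3 ↦ 0  <
φ = 2/3, χ = 1 ↦ 0  <
φ = 1, χ = 0 ↦ 1  ≥
φ = 1, χ = 1/3 ↦ 0  <
φ = 1, χ = 2/3 ↦ 0  <
φ = 1, χ = 1 ↦ 0  <
So 3 of the 16 assignments meet the threshold.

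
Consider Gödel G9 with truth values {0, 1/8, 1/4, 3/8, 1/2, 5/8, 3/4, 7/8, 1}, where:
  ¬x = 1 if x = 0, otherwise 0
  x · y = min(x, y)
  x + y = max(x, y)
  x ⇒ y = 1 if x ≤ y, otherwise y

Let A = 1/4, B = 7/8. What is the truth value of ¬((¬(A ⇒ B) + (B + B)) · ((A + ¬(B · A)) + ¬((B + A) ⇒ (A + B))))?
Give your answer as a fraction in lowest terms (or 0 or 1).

0

A ⇒ B = 1/4 ⇒ 7/8 = 1
¬(A ⇒ B) = ¬1 = 0
B + B = 7/8 + 7/8 = 7/8
¬(A ⇒ B) + (B + B) = 0 + 7/8 = 7/8
B · A = 7/8 · 1/4 = 1/4
¬(B · A) = ¬1/4 = 0
A + ¬(B · A) = 1/4 + 0 = 1/4
B + A = 7/8 + 1/4 = 7/8
A + B = 1/4 + 7/8 = 7/8
(B + A) ⇒ (A + B) = 7/8 ⇒ 7/8 = 1
¬((B + A) ⇒ (A + B)) = ¬1 = 0
(A + ¬(B · A)) + ¬((B + A) ⇒ (A + B)) = 1/4 + 0 = 1/4
(¬(A ⇒ B) + (B + B)) · ((A + ¬(B · A)) + ¬((B + A) ⇒ (A + B))) = 7/8 · 1/4 = 1/4
¬((¬(A ⇒ B) + (B + B)) · ((A + ¬(B · A)) + ¬((B + A) ⇒ (A + B)))) = ¬1/4 = 0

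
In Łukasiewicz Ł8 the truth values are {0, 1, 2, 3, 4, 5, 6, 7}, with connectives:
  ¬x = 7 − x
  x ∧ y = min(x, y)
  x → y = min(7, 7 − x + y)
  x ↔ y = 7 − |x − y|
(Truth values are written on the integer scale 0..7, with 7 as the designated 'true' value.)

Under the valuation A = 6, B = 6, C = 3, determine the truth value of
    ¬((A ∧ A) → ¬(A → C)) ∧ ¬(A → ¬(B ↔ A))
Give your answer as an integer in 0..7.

3

A ∧ A = 6 ∧ 6 = 6
A → C = 6 → 3 = 4
¬(A → C) = ¬4 = 3
(A ∧ A) → ¬(A → C) = 6 → 3 = 4
¬((A ∧ A) → ¬(A → C)) = ¬4 = 3
B ↔ A = 6 ↔ 6 = 7
¬(B ↔ A) = ¬7 = 0
A → ¬(B ↔ A) = 6 → 0 = 1
¬(A → ¬(B ↔ A)) = ¬1 = 6
¬((A ∧ A) → ¬(A → C)) ∧ ¬(A → ¬(B ↔ A)) = 3 ∧ 6 = 3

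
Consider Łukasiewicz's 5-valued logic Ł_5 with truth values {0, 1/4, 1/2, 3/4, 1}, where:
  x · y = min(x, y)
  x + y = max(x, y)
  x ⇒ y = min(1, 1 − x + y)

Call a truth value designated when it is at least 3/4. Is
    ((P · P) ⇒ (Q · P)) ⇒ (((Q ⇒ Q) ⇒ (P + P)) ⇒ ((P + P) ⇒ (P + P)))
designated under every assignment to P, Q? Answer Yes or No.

Yes

At P = 1/4, Q = 1/4, for instance:
P · P = 1/4 · 1/4 = 1/4
Q · P = 1/4 · 1/4 = 1/4
(P · P) ⇒ (Q · P) = 1/4 ⇒ 1/4 = 1
Q ⇒ Q = 1/4 ⇒ 1/4 = 1
P + P = 1/4 + 1/4 = 1/4
(Q ⇒ Q) ⇒ (P + P) = 1 ⇒ 1/4 = 1/4
P + P = 1/4 + 1/4 = 1/4
P + P = 1/4 + 1/4 = 1/4
(P + P) ⇒ (P + P) = 1/4 ⇒ 1/4 = 1
((Q ⇒ Q) ⇒ (P + P)) ⇒ ((P + P) ⇒ (P + P)) = 1/4 ⇒ 1 = 1
((P · P) ⇒ (Q · P)) ⇒ (((Q ⇒ Q) ⇒ (P + P)) ⇒ ((P + P) ⇒ (P + P))) = 1 ⇒ 1 = 1
and checking the remaining 24 assignments likewise gives ≥ 3/4 in every case.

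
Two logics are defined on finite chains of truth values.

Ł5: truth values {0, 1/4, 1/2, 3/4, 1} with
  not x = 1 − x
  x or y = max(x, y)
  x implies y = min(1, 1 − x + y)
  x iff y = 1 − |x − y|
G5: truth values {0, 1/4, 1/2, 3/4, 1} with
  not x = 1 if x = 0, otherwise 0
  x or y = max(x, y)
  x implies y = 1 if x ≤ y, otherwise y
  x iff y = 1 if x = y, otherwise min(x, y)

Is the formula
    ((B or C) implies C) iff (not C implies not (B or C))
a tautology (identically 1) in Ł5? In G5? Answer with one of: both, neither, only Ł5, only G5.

In Ł5: every assignment gives 1 — tautology.
In G5: at B = 1/2, C = 1/4 the value is 1/4 — not a tautology.

only Ł5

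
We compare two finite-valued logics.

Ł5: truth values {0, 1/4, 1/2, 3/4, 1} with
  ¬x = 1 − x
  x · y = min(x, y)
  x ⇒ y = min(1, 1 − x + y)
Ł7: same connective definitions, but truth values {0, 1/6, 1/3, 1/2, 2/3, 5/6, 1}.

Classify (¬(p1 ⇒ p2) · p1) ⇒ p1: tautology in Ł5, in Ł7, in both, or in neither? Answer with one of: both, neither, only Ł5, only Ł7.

both

In Ł5: every assignment gives 1 — tautology.
In Ł7: every assignment gives 1 — tautology.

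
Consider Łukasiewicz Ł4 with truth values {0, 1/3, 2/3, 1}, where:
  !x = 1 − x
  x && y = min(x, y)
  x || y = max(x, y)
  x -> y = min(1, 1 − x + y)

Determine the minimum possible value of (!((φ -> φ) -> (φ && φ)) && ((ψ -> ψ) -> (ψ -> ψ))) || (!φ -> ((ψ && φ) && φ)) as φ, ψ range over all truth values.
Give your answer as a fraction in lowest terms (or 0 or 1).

2/3

Take φ = 1/3, ψ = 0:
φ -> φ = 1/3 -> 1/3 = 1
φ && φ = 1/3 && 1/3 = 1/3
(φ -> φ) -> (φ && φ) = 1 -> 1/3 = 1/3
!((φ -> φ) -> (φ && φ)) = !1/3 = 2/3
ψ -> ψ = 0 -> 0 = 1
ψ -> ψ = 0 -> 0 = 1
(ψ -> ψ) -> (ψ -> ψ) = 1 -> 1 = 1
!((φ -> φ) -> (φ && φ)) && ((ψ -> ψ) -> (ψ -> ψ)) = 2/3 && 1 = 2/3
!φ = !1/3 = 2/3
ψ && φ = 0 && 1/3 = 0
(ψ && φ) && φ = 0 && 1/3 = 0
!φ -> ((ψ && φ) && φ) = 2/3 -> 0 = 1/3
(!((φ -> φ) -> (φ && φ)) && ((ψ -> ψ) -> (ψ -> ψ))) || (!φ -> ((ψ && φ) && φ)) = 2/3 || 1/3 = 2/3
No assignment yields a value below 2/3, so this is the minimum.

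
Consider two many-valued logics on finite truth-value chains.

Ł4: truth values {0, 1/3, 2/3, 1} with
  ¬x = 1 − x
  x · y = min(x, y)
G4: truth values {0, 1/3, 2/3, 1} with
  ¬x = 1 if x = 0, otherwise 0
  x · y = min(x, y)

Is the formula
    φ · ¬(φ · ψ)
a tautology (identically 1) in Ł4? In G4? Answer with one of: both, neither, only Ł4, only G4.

neither

In Ł4: at φ = 0, ψ = 0 the value is 0 — not a tautology.
In G4: at φ = 0, ψ = 0 the value is 0 — not a tautology.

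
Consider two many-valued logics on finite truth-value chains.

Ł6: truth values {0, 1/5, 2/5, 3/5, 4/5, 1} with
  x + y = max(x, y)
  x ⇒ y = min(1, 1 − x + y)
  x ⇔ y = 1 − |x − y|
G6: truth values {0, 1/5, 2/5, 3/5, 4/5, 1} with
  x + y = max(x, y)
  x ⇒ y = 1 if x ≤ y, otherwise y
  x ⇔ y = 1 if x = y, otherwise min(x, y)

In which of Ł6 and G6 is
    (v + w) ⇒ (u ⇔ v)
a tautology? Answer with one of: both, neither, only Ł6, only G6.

neither

In Ł6: at u = 0, v = 1/5, w = 1 the value is 4/5 — not a tautology.
In G6: at u = 0, v = 1/5, w = 0 the value is 0 — not a tautology.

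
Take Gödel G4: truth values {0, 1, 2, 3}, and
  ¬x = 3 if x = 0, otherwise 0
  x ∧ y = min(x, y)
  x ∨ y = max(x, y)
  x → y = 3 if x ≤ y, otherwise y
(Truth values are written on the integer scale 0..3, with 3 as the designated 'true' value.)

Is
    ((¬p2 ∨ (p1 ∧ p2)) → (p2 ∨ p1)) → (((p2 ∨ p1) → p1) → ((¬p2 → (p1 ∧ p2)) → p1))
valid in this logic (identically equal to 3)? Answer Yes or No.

No

Counterexample: take p1 = 1, p2 = 1.
¬p2 = ¬1 = 0
p1 ∧ p2 = 1 ∧ 1 = 1
¬p2 ∨ (p1 ∧ p2) = 0 ∨ 1 = 1
p2 ∨ p1 = 1 ∨ 1 = 1
(¬p2 ∨ (p1 ∧ p2)) → (p2 ∨ p1) = 1 → 1 = 3
p2 ∨ p1 = 1 ∨ 1 = 1
(p2 ∨ p1) → p1 = 1 → 1 = 3
¬p2 = ¬1 = 0
p1 ∧ p2 = 1 ∧ 1 = 1
¬p2 → (p1 ∧ p2) = 0 → 1 = 3
(¬p2 → (p1 ∧ p2)) → p1 = 3 → 1 = 1
((p2 ∨ p1) → p1) → ((¬p2 → (p1 ∧ p2)) → p1) = 3 → 1 = 1
((¬p2 ∨ (p1 ∧ p2)) → (p2 ∨ p1)) → (((p2 ∨ p1) → p1) → ((¬p2 → (p1 ∧ p2)) → p1)) = 3 → 1 = 1
This gives 1 ≠ 3.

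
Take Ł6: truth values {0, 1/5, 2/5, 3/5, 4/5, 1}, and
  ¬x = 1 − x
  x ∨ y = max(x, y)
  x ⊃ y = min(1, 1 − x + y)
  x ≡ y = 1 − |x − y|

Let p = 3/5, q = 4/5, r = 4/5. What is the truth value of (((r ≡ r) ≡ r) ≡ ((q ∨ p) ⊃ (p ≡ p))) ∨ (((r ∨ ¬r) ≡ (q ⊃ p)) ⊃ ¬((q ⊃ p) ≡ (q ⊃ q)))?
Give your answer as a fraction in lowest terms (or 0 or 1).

r ≡ r = 4/5 ≡ 4/5 = 1
(r ≡ r) ≡ r = 1 ≡ 4/5 = 4/5
q ∨ p = 4/5 ∨ 3/5 = 4/5
p ≡ p = 3/5 ≡ 3/5 = 1
(q ∨ p) ⊃ (p ≡ p) = 4/5 ⊃ 1 = 1
((r ≡ r) ≡ r) ≡ ((q ∨ p) ⊃ (p ≡ p)) = 4/5 ≡ 1 = 4/5
¬r = ¬4/5 = 1/5
r ∨ ¬r = 4/5 ∨ 1/5 = 4/5
q ⊃ p = 4/5 ⊃ 3/5 = 4/5
(r ∨ ¬r) ≡ (q ⊃ p) = 4/5 ≡ 4/5 = 1
q ⊃ p = 4/5 ⊃ 3/5 = 4/5
q ⊃ q = 4/5 ⊃ 4/5 = 1
(q ⊃ p) ≡ (q ⊃ q) = 4/5 ≡ 1 = 4/5
¬((q ⊃ p) ≡ (q ⊃ q)) = ¬4/5 = 1/5
((r ∨ ¬r) ≡ (q ⊃ p)) ⊃ ¬((q ⊃ p) ≡ (q ⊃ q)) = 1 ⊃ 1/5 = 1/5
(((r ≡ r) ≡ r) ≡ ((q ∨ p) ⊃ (p ≡ p))) ∨ (((r ∨ ¬r) ≡ (q ⊃ p)) ⊃ ¬((q ⊃ p) ≡ (q ⊃ q))) = 4/5 ∨ 1/5 = 4/5

4/5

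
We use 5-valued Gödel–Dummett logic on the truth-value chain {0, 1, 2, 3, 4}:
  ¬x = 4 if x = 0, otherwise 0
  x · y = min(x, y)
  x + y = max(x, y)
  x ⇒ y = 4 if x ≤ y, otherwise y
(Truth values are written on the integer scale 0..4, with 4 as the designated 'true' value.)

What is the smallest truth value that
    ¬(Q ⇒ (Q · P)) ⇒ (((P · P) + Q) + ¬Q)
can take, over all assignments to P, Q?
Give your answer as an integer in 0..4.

Take P = 0, Q = 1:
Q · P = 1 · 0 = 0
Q ⇒ (Q · P) = 1 ⇒ 0 = 0
¬(Q ⇒ (Q · P)) = ¬0 = 4
P · P = 0 · 0 = 0
(P · P) + Q = 0 + 1 = 1
¬Q = ¬1 = 0
((P · P) + Q) + ¬Q = 1 + 0 = 1
¬(Q ⇒ (Q · P)) ⇒ (((P · P) + Q) + ¬Q) = 4 ⇒ 1 = 1
No assignment yields a value below 1, so this is the minimum.

1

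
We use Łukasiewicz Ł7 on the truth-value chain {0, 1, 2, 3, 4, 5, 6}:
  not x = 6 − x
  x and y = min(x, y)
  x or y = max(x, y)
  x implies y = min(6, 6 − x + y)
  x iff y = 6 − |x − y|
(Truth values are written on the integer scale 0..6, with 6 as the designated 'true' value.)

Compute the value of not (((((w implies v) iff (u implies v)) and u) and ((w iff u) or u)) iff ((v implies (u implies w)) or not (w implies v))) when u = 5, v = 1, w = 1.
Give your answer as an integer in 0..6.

4

w implies v = 1 implies 1 = 6
u implies v = 5 implies 1 = 2
(w implies v) iff (u implies v) = 6 iff 2 = 2
((w implies v) iff (u implies v)) and u = 2 and 5 = 2
w iff u = 1 iff 5 = 2
(w iff u) or u = 2 or 5 = 5
(((w implies v) iff (u implies v)) and u) and ((w iff u) or u) = 2 and 5 = 2
u implies w = 5 implies 1 = 2
v implies (u implies w) = 1 implies 2 = 6
w implies v = 1 implies 1 = 6
not (w implies v) = not 6 = 0
(v implies (u implies w)) or not (w implies v) = 6 or 0 = 6
((((w implies v) iff (u implies v)) and u) and ((w iff u) or u)) iff ((v implies (u implies w)) or not (w implies v)) = 2 iff 6 = 2
not (((((w implies v) iff (u implies v)) and u) and ((w iff u) or u)) iff ((v implies (u implies w)) or not (w implies v))) = not 2 = 4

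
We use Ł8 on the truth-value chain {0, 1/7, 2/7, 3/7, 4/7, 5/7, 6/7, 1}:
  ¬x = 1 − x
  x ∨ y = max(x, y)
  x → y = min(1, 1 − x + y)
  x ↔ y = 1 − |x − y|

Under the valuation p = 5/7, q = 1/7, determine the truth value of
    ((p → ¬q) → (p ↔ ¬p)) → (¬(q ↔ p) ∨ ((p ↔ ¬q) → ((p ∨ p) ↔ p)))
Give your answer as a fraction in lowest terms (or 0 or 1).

1

¬q = ¬1/7 = 6/7
p → ¬q = 5/7 → 6/7 = 1
¬p = ¬5/7 = 2/7
p ↔ ¬p = 5/7 ↔ 2/7 = 4/7
(p → ¬q) → (p ↔ ¬p) = 1 → 4/7 = 4/7
q ↔ p = 1/7 ↔ 5/7 = 3/7
¬(q ↔ p) = ¬3/7 = 4/7
¬q = ¬1/7 = 6/7
p ↔ ¬q = 5/7 ↔ 6/7 = 6/7
p ∨ p = 5/7 ∨ 5/7 = 5/7
(p ∨ p) ↔ p = 5/7 ↔ 5/7 = 1
(p ↔ ¬q) → ((p ∨ p) ↔ p) = 6/7 → 1 = 1
¬(q ↔ p) ∨ ((p ↔ ¬q) → ((p ∨ p) ↔ p)) = 4/7 ∨ 1 = 1
((p → ¬q) → (p ↔ ¬p)) → (¬(q ↔ p) ∨ ((p ↔ ¬q) → ((p ∨ p) ↔ p))) = 4/7 → 1 = 1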